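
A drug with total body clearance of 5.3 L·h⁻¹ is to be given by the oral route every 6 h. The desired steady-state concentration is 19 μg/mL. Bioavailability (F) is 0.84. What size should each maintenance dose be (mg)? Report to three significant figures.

At steady state, dose per interval replaces the amount cleared in that interval: F·D/τ = CL·Css.
D = CL × Css × τ / F = 5.300 × 19 × 6 / 0.84 = 719.3 mg

719 mg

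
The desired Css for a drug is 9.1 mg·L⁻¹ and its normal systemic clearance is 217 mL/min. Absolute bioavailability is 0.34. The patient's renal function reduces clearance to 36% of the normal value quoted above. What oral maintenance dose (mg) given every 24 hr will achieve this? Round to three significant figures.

CL = 217 mL/min = 217 × 0.06 = 13.02 L/h
Patient clearance = 0.36 × 13.02 = 4.687 L/h
D = CL × Css × τ / F = 4.687 × 9.1 × 24 / 0.34 = 3011 mg

3010 mg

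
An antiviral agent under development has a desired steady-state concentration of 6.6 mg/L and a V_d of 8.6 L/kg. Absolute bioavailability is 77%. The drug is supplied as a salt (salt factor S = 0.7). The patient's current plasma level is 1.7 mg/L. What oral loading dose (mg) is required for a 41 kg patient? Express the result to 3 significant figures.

3210 mg

Vd(total) = 41 kg × 8.6 L/kg = 352.6 L
Concentration deficit ΔC = 6.6 − 1.7 = 4.900 mg/L
LD = Vd × ΔC / F / S = 352.6 × 4.900 / 0.77 / 0.7 = 3205 mg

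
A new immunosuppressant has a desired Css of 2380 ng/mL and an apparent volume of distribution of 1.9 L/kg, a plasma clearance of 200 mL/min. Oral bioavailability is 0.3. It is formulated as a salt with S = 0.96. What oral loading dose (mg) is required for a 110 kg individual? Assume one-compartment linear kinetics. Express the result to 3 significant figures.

Total Vd = 1.9 × 110 = 209.0 L
C = 2380 ng/mL = 2.380 mg/L
LD = Vd × C / F / S = 209.0 × 2.380 / 0.3 / 0.96 = 1727 mg

1730 mg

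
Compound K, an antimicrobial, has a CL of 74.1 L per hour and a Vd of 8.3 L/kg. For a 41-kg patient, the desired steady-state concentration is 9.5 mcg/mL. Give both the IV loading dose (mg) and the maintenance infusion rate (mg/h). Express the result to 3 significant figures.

Vd = 8.3 L/kg × 41 kg = 340.3 L
Loading: fill Vd to C_target → 340.3 L × 9.5 mg/L = 3233 mg
Maintenance: replace elimination → rate = CL × Css = 74.10 × 9.5 = 704.0 mg/h

(a) 3230 mg; (b) 704 mg/h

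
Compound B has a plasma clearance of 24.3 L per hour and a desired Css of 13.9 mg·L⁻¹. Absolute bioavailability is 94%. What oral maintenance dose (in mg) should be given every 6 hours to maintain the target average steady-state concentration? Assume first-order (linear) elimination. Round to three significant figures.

2160 mg

D = CL × Css × τ / F = 24.30 × 13.9 × 6 / 0.94 = 2156 mg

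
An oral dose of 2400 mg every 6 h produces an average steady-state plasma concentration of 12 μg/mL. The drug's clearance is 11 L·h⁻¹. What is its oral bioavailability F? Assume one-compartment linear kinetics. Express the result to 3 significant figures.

0.330

F·D/τ = CL·Css at steady state → F = CL·Css·τ / D.
F = 11 × 12 × 6 / 2400 = 0.330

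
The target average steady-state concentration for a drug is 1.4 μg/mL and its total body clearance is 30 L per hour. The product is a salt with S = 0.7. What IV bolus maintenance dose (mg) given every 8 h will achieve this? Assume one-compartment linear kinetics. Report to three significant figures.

480 mg

At steady state, dose per interval replaces the amount cleared in that interval: S·D/τ = CL·Css.
D = CL × Css × τ / S = 30.00 × 1.4 × 8 / 0.7 = 480.0 mg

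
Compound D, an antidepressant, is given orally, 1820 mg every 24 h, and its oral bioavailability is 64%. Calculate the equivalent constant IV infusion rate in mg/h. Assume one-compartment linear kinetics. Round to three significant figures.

Equivalent systemic input: infusion rate = F·D/τ.
Rate = 0.64 × 1820 / 24 = 48.53 mg/h

48.5 mg/h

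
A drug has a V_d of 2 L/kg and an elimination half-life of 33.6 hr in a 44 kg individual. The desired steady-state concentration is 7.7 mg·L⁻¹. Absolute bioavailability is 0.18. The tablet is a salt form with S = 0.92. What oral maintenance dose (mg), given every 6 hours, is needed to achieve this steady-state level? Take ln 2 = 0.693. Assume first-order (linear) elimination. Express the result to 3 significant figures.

506 mg

Total Vd = 2 × 44 = 88.00 L
k = 0.693/33.6 = 0.02063 h⁻¹, so CL = k·Vd = 0.02063 × 88.00 = 1.815 L/h
D = CL × Css × τ / F / S = 1.815 × 7.7 × 6 / 0.18 / 0.92 = 506.4 mg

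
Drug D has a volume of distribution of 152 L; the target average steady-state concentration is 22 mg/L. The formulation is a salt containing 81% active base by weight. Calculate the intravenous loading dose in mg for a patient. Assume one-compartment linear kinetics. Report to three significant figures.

LD = Vd × C / S = 152.0 × 22.00 / 0.81 = 4128 mg

4130 mg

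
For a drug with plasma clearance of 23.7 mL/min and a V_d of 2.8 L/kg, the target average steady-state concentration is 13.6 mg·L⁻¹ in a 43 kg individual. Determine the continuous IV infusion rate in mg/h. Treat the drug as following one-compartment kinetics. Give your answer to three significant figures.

19.3 mg/h

CL = 23.7 mL/min = 23.7 × 0.06 = 1.422 L/h
R₀ = 1.422 × 13.6 = 19.34 mg/h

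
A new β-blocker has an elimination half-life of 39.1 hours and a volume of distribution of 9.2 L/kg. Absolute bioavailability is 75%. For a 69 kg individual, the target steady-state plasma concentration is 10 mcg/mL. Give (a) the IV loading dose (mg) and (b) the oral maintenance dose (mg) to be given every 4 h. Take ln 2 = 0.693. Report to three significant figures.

(a) 6350 mg; (b) 600 mg

Vd(total) = 69 kg × 9.2 L/kg = 634.8 L
LD = Vd × C = 634.8 × 10 = 6348 mg
CL = 0.693 × Vd / t½ = 0.693 × 634.8 / 39.1 = 11.25 L/h
D = CL × Css × τ / F = 11.25 × 10 × 4 / 0.75 = 600.0 mg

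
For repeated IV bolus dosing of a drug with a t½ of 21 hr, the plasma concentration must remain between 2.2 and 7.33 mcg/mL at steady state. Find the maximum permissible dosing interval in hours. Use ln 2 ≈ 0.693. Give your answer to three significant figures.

36.5 h

k = 0.693 / t½ = 0.693 / 21 = 0.03300 h⁻¹
Between IV bolus doses, concentration decays as C = C₀·e^(−kτ), so C_peak/C_trough = e^(kτ).
τ_max = ln(C_peak/C_trough) / k = ln(7.33/2.2) / 0.03300 = 1.204 / 0.03300 = 36.48 h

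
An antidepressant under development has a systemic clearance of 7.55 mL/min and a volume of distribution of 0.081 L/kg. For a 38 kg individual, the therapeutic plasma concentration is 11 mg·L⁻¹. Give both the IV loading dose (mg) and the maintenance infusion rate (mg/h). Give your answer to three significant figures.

(a) 33.9 mg; (b) 4.98 mg/h

Total Vd = 0.081 × 38 = 3.078 L
LD = Vd · C_target = 3.078 × 11 = 33.86 mg
CL = 7.55 mL/min = 7.55 × 0.06 = 0.4530 L/h
Maintenance: replace elimination → rate = CL × Css = 0.4530 × 11 = 4.983 mg/h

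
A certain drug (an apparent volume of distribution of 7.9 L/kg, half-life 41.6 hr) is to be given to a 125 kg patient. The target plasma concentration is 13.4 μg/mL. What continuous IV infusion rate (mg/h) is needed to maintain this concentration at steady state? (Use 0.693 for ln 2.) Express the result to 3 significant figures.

Vd = 7.9 L/kg × 125 kg = 987.5 L
k = 0.693/41.6 = 0.01666 h⁻¹, so CL = k·Vd = 0.01666 × 987.5 = 16.45 L/h
Infusion rate = CL × Css = 16.45 × 13.4 = 220.4 mg/h

220 mg/h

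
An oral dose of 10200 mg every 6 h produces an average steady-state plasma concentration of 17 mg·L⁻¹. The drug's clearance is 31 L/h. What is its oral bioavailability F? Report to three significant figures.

0.310

F·D/τ = CL·Css at steady state → F = CL·Css·τ / D.
F = 31 × 17 × 6 / 10200 = 0.310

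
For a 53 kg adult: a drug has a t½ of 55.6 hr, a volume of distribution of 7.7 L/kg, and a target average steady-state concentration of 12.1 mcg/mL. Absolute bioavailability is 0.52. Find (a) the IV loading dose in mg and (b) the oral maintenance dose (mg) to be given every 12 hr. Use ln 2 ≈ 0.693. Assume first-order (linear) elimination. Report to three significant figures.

(a) 4940 mg; (b) 1420 mg

Vd(total) = 53 kg × 7.7 L/kg = 408.1 L
LD = Vd × C = 408.1 × 12.1 = 4938 mg
CL = 0.693 × Vd / t½ = 0.693 × 408.1 / 55.6 = 5.087 L/h
D = CL × Css × τ / F = 5.087 × 12.1 × 12 / 0.52 = 1420 mg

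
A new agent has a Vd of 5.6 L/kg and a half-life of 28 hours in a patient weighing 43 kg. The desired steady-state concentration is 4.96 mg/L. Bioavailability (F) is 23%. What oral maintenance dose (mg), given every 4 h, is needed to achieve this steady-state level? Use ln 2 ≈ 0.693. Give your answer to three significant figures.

Vd(total) = 43 kg × 5.6 L/kg = 240.8 L
CL = 0.693 × Vd / t½ = 0.693 × 240.8 / 28 = 5.960 L/h
D = CL × Css × τ / F = 5.960 × 4.96 × 4 / 0.23 = 514.1 mg

514 mg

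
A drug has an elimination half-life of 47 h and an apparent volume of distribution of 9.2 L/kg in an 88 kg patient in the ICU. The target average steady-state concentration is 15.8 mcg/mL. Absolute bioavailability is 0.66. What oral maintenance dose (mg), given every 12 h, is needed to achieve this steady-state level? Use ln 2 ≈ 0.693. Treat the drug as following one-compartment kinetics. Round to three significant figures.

Vd = 9.2 L/kg × 88 kg = 809.6 L
CL = 0.693 × Vd / t½ = 0.693 × 809.6 / 47 = 11.94 L/h
D = CL × Css × τ / F = 11.94 × 15.8 × 12 / 0.66 = 3430 mg

3430 mg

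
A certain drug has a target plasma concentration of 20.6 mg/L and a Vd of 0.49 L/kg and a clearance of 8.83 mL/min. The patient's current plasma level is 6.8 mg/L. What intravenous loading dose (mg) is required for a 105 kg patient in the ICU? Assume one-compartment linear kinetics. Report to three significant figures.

710 mg

Vd = 0.49 L/kg × 105 kg = 51.45 L
Concentration deficit ΔC = 20.6 − 6.8 = 13.80 mg/L
LD = Vd × ΔC = 51.45 × 13.80 = 710.0 mg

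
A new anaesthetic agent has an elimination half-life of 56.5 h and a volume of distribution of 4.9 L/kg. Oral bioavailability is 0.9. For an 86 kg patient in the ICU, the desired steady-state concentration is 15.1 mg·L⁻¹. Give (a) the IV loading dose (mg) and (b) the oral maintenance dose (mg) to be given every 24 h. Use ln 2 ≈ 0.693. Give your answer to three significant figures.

Vd = 4.9 L/kg × 86 kg = 421.4 L
LD = Vd × C = 421.4 × 15.1 = 6363 mg
CL = 0.693 × Vd / t½ = 0.693 × 421.4 / 56.5 = 5.169 L/h
D = CL × Css × τ / F = 5.169 × 15.1 × 24 / 0.9 = 2081 mg

(a) 6360 mg; (b) 2080 mg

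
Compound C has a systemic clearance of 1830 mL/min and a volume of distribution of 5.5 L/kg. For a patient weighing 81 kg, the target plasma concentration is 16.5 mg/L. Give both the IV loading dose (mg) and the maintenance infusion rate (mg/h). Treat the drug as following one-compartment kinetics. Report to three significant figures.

(a) 7350 mg; (b) 1810 mg/h

Total Vd = 5.5 × 81 = 445.5 L
Loading: fill Vd to C_target → 445.5 L × 16.5 mg/L = 7351 mg
Convert clearance: 1830 mL/min × 60 min/h ÷ 1000 mL/L = 109.8 L/h
Maintenance infusion rate = CL × Css = 109.8 × 16.5 = 1812 mg/h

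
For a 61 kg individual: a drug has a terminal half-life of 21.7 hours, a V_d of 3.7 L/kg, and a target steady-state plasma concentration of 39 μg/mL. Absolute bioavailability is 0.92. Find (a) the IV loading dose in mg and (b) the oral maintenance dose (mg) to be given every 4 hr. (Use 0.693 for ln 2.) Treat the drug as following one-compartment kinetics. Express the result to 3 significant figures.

Vd = 3.7 L/kg × 61 kg = 225.7 L
LD = Vd × C = 225.7 × 39 = 8802 mg
CL = 0.693 × Vd / t½ = 0.693 × 225.7 / 21.7 = 7.208 L/h
D = CL × Css × τ / F = 7.208 × 39 × 4 / 0.92 = 1222 mg

(a) 8800 mg; (b) 1220 mg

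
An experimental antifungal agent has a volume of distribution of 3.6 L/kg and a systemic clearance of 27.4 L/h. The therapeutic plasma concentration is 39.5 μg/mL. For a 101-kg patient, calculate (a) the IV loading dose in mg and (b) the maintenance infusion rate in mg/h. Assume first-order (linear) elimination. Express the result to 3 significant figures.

Total Vd = 3.6 × 101 = 363.6 L
LD = Vd · C_target = 363.6 × 39.5 = 14360 mg
Maintenance infusion rate = CL × Css = 27.40 × 39.5 = 1082 mg/h

(a) 14400 mg; (b) 1080 mg/h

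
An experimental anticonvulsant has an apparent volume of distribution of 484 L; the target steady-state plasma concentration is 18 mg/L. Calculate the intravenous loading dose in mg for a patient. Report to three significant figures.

LD = Vd × C = 484.0 × 18.00 = 8712 mg

8710 mg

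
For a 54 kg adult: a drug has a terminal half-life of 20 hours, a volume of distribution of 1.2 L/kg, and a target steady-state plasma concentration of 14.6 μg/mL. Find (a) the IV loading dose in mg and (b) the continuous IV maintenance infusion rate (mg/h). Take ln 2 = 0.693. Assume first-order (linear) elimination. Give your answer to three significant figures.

Vd(total) = 54 kg × 1.2 L/kg = 64.80 L
LD = Vd × C = 64.80 × 14.6 = 946.1 mg
CL = 0.693 × Vd / t½ = 0.693 × 64.80 / 20 = 2.245 L/h
Infusion rate = CL × Css = 2.245 × 14.6 = 32.78 mg/h

(a) 946 mg; (b) 32.8 mg/h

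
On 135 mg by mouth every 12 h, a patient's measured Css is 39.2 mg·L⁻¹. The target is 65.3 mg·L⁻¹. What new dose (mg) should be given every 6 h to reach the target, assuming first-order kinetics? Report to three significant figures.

With linear kinetics, Css is proportional to dose rate (D/τ) at fixed clearance.
D₂ = D₁ × (Css,target / Css,current) × (τ₂/τ₁) = 135 × (65.3/39.2) × (6/12) = 112.4 mg

112 mg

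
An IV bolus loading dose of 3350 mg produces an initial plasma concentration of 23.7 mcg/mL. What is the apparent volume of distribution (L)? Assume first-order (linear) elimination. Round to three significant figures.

Immediately after an IV bolus, C₀ = Dose / Vd, so Vd = Dose / C₀.
Vd = 3350 / 23.7 = 141.4 L

141 L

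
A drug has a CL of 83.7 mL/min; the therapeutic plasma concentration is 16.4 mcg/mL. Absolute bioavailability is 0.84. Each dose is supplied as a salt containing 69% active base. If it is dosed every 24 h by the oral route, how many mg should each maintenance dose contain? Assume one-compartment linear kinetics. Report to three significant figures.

3410 mg

CL = 83.7 mL/min × 60/1000 = 5.022 L/h
D = CL × Css × τ / F / S = 5.022 × 16.4 × 24 / 0.84 / 0.69 = 3410 mg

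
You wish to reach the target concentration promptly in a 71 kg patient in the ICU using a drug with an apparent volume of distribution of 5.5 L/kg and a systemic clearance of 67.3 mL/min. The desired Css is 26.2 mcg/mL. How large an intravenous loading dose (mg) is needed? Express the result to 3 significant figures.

10200 mg

Total Vd = 5.5 × 71 = 390.5 L
LD = Vd × C = 390.5 × 26.20 = 10230 mg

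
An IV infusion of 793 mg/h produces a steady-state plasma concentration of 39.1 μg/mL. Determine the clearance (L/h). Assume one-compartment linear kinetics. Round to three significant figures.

20.3 L/h

At steady state, infusion rate = CL × Css, so CL = rate / Css.
CL = 793 / 39.1 = 20.28 L/h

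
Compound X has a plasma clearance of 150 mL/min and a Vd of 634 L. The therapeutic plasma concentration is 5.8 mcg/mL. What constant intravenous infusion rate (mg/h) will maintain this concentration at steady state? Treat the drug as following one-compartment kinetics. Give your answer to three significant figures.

52.2 mg/h

CL = 150 mL/min = 150 × 0.06 = 9.000 L/h
R₀ = 9.000 × 5.8 = 52.20 mg/h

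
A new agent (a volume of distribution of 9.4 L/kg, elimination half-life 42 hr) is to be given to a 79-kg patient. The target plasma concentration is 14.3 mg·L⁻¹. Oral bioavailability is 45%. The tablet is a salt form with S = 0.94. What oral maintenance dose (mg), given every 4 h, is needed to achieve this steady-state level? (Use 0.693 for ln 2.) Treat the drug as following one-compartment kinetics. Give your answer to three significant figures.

1660 mg

Vd(total) = 79 kg × 9.4 L/kg = 742.6 L
k = 0.693/42 = 0.01650 h⁻¹, so CL = k·Vd = 0.01650 × 742.6 = 12.25 L/h
D = CL × Css × τ / F / S = 12.25 × 14.3 × 4 / 0.45 / 0.94 = 1657 mg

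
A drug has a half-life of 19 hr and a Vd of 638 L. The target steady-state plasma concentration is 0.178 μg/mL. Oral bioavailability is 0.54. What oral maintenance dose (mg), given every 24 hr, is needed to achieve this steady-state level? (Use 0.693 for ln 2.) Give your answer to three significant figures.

CL = 0.693 × Vd / t½ = 0.693 × 638.0 / 19 = 23.27 L/h
D = CL × Css × τ / F = 23.27 × 0.178 × 24 / 0.54 = 184.1 mg

184 mg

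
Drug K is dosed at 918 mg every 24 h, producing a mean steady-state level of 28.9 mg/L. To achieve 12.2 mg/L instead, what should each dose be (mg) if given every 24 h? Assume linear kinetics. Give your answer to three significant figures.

With linear kinetics, Css is proportional to dose rate (D/τ) at fixed clearance.
D₂ = D₁ × (Css,target / Css,current) = 918 × 12.2/28.9 = 387.5 mg

388 mg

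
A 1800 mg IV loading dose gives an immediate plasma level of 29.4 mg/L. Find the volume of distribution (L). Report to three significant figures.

Immediately after an IV bolus, C₀ = Dose / Vd, so Vd = Dose / C₀.
Vd = 1800 / 29.4 = 61.22 L

61.2 L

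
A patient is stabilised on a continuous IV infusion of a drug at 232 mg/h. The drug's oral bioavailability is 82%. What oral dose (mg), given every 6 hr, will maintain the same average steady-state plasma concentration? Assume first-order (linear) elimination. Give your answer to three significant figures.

1700 mg

To maintain the same Css, the systemic dosing rate must be unchanged: F·D/τ = infusion rate.
D = rate × τ / F = 232 × 6 / 0.82 = 1698 mg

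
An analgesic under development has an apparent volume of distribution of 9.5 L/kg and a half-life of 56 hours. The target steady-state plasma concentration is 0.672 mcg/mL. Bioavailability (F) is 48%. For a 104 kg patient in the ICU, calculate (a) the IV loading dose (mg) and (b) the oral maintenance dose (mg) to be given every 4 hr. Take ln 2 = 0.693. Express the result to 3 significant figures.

Vd(total) = 104 kg × 9.5 L/kg = 988.0 L
LD = Vd × C = 988.0 × 0.672 = 663.9 mg
CL = 0.693 × Vd / t½ = 0.693 × 988.0 / 56 = 12.23 L/h
D = CL × Css × τ / F = 12.23 × 0.672 × 4 / 0.48 = 68.49 mg

(a) 664 mg; (b) 68.5 mg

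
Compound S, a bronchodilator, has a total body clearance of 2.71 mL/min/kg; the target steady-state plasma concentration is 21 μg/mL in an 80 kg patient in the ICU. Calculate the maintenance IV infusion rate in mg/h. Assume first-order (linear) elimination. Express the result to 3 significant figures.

CL = 2.71 mL/min/kg × 80 kg = 216.8 mL/min = 216.8 × 60/1000 = 13.01 L/h
Infusion rate = CL · Css = 13.01 L/h × 21 mg/L = 273.2 mg/h

273 mg/h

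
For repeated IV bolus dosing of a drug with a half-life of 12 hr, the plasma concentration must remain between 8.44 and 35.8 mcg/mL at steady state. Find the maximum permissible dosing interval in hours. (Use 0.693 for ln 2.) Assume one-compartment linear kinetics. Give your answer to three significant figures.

k = 0.693 / t½ = 0.693 / 12 = 0.05775 h⁻¹
Between IV bolus doses, concentration decays as C = C₀·e^(−kτ), so C_peak/C_trough = e^(kτ).
τ_max = ln(C_peak/C_trough) / k = ln(35.8/8.44) / 0.05775 = 1.445 / 0.05775 = 25.02 h

25.0 h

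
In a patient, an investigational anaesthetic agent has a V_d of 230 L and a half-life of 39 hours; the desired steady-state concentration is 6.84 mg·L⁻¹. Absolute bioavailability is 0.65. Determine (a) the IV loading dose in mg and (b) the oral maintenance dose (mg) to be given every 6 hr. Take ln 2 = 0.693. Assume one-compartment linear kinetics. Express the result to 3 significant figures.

(a) 1570 mg; (b) 258 mg

LD = Vd × C = 230.0 × 6.84 = 1573 mg
CL = 0.693 × Vd / t½ = 0.693 × 230.0 / 39 = 4.087 L/h
D = CL × Css × τ / F = 4.087 × 6.84 × 6 / 0.65 = 258.0 mg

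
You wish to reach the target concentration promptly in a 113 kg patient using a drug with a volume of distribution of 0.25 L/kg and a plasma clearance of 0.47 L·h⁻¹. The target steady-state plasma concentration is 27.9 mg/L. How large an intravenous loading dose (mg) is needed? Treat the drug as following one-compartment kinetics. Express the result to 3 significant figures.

Total Vd = 0.25 × 113 = 28.25 L
LD = Vd × C = 28.25 × 27.90 = 788.2 mg

788 mg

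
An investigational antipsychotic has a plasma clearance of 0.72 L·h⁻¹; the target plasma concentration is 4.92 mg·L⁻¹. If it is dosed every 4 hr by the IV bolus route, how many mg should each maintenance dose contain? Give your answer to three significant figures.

14.2 mg

D = CL × Css × τ = 0.7200 × 4.92 × 4 = 14.17 mg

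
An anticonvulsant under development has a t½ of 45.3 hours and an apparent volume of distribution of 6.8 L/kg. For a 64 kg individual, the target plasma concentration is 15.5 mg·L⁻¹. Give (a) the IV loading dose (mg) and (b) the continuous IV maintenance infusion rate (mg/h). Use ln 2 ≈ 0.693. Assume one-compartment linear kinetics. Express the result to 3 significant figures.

(a) 6750 mg; (b) 103 mg/h

Vd(total) = 64 kg × 6.8 L/kg = 435.2 L
LD = Vd × C = 435.2 × 15.5 = 6746 mg
CL = 0.693 × Vd / t½ = 0.693 × 435.2 / 45.3 = 6.658 L/h
Infusion rate = CL × Css = 6.658 × 15.5 = 103.2 mg/h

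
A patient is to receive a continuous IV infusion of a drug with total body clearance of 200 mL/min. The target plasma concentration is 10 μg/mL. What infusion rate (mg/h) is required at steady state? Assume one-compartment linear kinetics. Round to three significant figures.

CL = 200 mL/min × 60/1000 = 12.00 L/h
Rate = CL × Css = 12.00 × 10 = 120.0 mg/h

120 mg/h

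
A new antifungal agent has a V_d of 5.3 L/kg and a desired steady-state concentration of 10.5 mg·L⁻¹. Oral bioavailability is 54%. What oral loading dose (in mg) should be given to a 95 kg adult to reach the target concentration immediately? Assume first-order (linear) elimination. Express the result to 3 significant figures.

9790 mg

Vd(total) = 95 kg × 5.3 L/kg = 503.5 L
LD = Vd × C / F = 503.5 × 10.50 / 0.54 = 9790 mg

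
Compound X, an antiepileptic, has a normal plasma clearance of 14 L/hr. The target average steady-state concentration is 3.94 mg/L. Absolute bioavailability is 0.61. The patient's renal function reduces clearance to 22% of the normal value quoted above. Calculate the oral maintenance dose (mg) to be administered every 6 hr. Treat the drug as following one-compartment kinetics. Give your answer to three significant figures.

119 mg

Patient clearance = 0.22 × 14.00 = 3.080 L/h
At steady state, dose per interval replaces the amount cleared in that interval: F·D/τ = CL·Css.
D = CL × Css × τ / F = 3.080 × 3.94 × 6 / 0.61 = 119.4 mg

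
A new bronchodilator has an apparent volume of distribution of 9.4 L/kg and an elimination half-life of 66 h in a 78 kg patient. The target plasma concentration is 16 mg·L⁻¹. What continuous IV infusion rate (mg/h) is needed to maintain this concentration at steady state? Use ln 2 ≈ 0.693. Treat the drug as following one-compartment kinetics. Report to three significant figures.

Vd(total) = 78 kg × 9.4 L/kg = 733.2 L
CL = 0.693 × Vd / t½ = 0.693 × 733.2 / 66 = 7.699 L/h
Infusion rate = CL × Css = 7.699 × 16 = 123.2 mg/h

123 mg/h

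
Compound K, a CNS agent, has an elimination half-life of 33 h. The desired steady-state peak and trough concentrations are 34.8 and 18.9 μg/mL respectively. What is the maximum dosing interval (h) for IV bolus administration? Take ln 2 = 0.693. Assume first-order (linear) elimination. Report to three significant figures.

k = 0.693 / t½ = 0.693 / 33 = 0.02100 h⁻¹
Between IV bolus doses, concentration decays as C = C₀·e^(−kτ), so C_peak/C_trough = e^(kτ).
τ_max = ln(C_peak/C_trough) / k = ln(34.8/18.9) / 0.02100 = 0.6105 / 0.02100 = 29.07 h

29.1 h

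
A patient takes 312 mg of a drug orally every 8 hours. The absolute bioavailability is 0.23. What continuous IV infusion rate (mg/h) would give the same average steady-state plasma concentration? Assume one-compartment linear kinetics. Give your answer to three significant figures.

Equivalent systemic input: infusion rate = F·D/τ.
Rate = 0.23 × 312 / 8 = 8.970 mg/h

8.97 mg/h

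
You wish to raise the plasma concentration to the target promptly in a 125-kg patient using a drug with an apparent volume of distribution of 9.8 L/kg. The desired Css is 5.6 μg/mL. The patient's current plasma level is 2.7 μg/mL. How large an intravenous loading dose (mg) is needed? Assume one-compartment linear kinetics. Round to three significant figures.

3550 mg

Vd = 9.8 L/kg × 125 kg = 1225 L
The loading dose fills Vd to the target concentration.
Concentration deficit ΔC = 5.6 − 2.7 = 2.900 mg/L
LD = Vd × ΔC = 1225 × 2.900 = 3553 mg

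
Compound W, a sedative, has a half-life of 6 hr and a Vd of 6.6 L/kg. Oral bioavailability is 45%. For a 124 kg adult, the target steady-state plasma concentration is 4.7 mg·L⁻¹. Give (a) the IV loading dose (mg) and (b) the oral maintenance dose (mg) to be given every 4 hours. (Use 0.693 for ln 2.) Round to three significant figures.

(a) 3850 mg; (b) 3950 mg

Vd(total) = 124 kg × 6.6 L/kg = 818.4 L
LD = Vd × C = 818.4 × 4.7 = 3846 mg
CL = 0.693 × Vd / t½ = 0.693 × 818.4 / 6 = 94.53 L/h
D = CL × Css × τ / F = 94.53 × 4.7 × 4 / 0.45 = 3949 mg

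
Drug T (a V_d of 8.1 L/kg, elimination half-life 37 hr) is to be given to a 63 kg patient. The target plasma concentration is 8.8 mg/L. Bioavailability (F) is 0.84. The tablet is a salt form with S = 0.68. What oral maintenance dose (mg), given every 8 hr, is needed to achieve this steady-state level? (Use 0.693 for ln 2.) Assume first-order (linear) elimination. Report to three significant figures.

Total Vd = 8.1 × 63 = 510.3 L
CL = ln 2 · Vd / t½ = 0.693 × 510.3 / 37 = 9.558 L/h
D = CL × Css × τ / F / S = 9.558 × 8.8 × 8 / 0.84 / 0.68 = 1178 mg

1180 mg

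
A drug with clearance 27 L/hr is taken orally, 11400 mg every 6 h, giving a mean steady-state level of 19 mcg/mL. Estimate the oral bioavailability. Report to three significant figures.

0.270

F·D/τ = CL·Css at steady state → F = CL·Css·τ / D.
F = 27 × 19 × 6 / 11400 = 0.270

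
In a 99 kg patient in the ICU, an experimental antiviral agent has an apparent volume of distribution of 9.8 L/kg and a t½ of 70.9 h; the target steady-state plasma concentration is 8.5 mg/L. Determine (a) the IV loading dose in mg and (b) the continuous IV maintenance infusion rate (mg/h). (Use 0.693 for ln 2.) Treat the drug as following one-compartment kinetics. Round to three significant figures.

Vd(total) = 99 kg × 9.8 L/kg = 970.2 L
LD = Vd × C = 970.2 × 8.5 = 8247 mg
CL = 0.693 × Vd / t½ = 0.693 × 970.2 / 70.9 = 9.483 L/h
Infusion rate = CL × Css = 9.483 × 8.5 = 80.61 mg/h

(a) 8250 mg; (b) 80.6 mg/h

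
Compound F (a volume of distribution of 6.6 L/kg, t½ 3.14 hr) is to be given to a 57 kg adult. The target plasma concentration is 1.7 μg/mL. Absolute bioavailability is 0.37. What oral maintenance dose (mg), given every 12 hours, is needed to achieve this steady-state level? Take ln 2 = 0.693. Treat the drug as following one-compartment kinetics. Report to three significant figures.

Vd(total) = 57 kg × 6.6 L/kg = 376.2 L
CL = 0.693 × Vd / t½ = 0.693 × 376.2 / 3.14 = 83.03 L/h
D = CL × Css × τ / F = 83.03 × 1.7 × 12 / 0.37 = 4578 mg

4580 mg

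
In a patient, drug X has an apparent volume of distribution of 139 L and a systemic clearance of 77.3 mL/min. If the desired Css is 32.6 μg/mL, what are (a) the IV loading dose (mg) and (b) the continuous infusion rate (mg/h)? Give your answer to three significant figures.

(a) 4530 mg; (b) 151 mg/h

Loading: fill Vd to C_target → 139.0 L × 32.6 mg/L = 4531 mg
Convert clearance: 77.3 mL/min × 60 min/h ÷ 1000 mL/L = 4.638 L/h
Maintenance: replace elimination → rate = CL × Css = 4.638 × 32.6 = 151.2 mg/h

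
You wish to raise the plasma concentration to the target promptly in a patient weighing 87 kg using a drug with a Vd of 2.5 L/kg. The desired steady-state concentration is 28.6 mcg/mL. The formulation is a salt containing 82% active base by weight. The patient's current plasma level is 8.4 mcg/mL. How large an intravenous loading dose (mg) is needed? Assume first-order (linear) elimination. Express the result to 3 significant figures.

Vd = 2.5 L/kg × 87 kg = 217.5 L
The loading dose fills Vd to the target concentration.
Concentration deficit ΔC = 28.6 − 8.4 = 20.20 mg/L
LD = Vd × ΔC / S = 217.5 × 20.20 / 0.82 = 5358 mg

5360 mg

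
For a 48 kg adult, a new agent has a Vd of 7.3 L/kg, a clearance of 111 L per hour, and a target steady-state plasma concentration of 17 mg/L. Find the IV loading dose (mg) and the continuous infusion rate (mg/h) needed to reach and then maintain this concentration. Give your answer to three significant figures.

(a) 5960 mg; (b) 1890 mg/h

Vd = 7.3 L/kg × 48 kg = 350.4 L
Loading: fill Vd to C_target → 350.4 L × 17 mg/L = 5957 mg
Maintenance infusion rate = CL × Css = 111.0 × 17 = 1887 mg/h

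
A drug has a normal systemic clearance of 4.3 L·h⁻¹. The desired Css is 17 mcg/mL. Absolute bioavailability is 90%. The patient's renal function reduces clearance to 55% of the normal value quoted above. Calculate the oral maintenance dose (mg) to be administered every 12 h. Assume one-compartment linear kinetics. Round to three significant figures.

Patient clearance = 0.55 × 4.300 = 2.365 L/h
At steady state, dose per interval replaces the amount cleared in that interval: F·D/τ = CL·Css.
D = CL × Css × τ / F = 2.365 × 17 × 12 / 0.9 = 536.1 mg

536 mg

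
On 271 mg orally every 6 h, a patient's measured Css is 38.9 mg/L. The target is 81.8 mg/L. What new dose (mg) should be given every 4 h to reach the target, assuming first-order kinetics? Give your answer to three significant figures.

380 mg

With linear kinetics, Css is proportional to dose rate (D/τ) at fixed clearance.
D₂ = D₁ × (Css,target / Css,current) × (τ₂/τ₁) = 271 × (81.8/38.9) × (4/6) = 379.9 mg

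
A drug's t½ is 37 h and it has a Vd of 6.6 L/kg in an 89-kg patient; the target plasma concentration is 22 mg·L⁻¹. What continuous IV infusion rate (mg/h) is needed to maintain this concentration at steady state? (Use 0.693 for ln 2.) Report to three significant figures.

242 mg/h

Vd(total) = 89 kg × 6.6 L/kg = 587.4 L
k = 0.693/37 = 0.01873 h⁻¹, so CL = k·Vd = 0.01873 × 587.4 = 11.00 L/h
Infusion rate = CL × Css = 11.00 × 22 = 242.0 mg/h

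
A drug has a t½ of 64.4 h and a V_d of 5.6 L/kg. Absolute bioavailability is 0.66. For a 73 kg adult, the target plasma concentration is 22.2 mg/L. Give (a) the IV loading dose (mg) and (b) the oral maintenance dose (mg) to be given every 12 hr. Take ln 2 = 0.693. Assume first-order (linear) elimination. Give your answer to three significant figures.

Total Vd = 5.6 × 73 = 408.8 L
LD = Vd × C = 408.8 × 22.2 = 9075 mg
CL = 0.693 × Vd / t½ = 0.693 × 408.8 / 64.4 = 4.399 L/h
D = CL × Css × τ / F = 4.399 × 22.2 × 12 / 0.66 = 1776 mg

(a) 9080 mg; (b) 1780 mg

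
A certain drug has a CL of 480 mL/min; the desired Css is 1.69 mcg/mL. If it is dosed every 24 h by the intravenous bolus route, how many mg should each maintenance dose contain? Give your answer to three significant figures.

1170 mg

CL = 480 mL/min × 60/1000 = 28.80 L/h
D = CL × Css × τ = 28.80 × 1.69 × 24 = 1168 mg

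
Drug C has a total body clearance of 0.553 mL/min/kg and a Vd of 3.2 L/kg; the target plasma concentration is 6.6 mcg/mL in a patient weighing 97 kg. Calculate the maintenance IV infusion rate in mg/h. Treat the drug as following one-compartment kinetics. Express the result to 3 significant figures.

CL = 0.553 mL/min/kg × 97 kg = 53.64 mL/min = 53.64 × 60/1000 = 3.218 L/h
Maintenance depends on clearance, not Vd — rate in must match rate out.
Rate = CL × Css = 3.218 × 6.6 = 21.24 mg/h

21.2 mg/h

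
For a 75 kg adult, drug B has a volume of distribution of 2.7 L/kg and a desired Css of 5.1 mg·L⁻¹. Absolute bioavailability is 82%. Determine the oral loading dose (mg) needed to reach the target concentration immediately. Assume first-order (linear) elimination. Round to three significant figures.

Vd = 2.7 L/kg × 75 kg = 202.5 L
LD = Vd × C / F = 202.5 × 5.100 / 0.82 = 1259 mg

1260 mg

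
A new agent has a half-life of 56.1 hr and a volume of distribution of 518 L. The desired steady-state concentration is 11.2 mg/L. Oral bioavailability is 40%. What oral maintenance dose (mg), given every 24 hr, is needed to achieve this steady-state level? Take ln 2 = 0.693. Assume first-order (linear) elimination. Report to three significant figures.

CL = ln 2 · Vd / t½ = 0.693 × 518.0 / 56.1 = 6.399 L/h
D = CL × Css × τ / F = 6.399 × 11.2 × 24 / 0.4 = 4300 mg

4300 mg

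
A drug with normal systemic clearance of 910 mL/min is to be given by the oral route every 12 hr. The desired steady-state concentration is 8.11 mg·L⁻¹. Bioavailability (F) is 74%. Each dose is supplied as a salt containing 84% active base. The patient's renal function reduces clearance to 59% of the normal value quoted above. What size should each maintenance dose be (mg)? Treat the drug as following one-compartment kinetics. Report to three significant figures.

5040 mg

CL = 910 mL/min × 60/1000 = 54.60 L/h
Patient clearance = 0.59 × 54.60 = 32.21 L/h
D = CL × Css × τ / F / S = 32.21 × 8.11 × 12 / 0.74 / 0.84 = 5043 mg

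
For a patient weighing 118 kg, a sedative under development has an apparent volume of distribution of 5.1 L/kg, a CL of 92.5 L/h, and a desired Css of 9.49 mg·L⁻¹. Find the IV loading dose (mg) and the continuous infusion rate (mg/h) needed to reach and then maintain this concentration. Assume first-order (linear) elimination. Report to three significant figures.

Vd(total) = 118 kg × 5.1 L/kg = 601.8 L
Loading: fill Vd to C_target → 601.8 L × 9.49 mg/L = 5711 mg
Maintenance infusion rate = CL × Css = 92.50 × 9.49 = 877.8 mg/h

(a) 5710 mg; (b) 878 mg/h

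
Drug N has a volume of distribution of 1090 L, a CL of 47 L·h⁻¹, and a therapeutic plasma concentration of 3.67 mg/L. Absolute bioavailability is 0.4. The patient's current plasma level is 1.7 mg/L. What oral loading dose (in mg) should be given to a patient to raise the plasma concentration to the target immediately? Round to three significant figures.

Concentration deficit ΔC = 3.67 − 1.7 = 1.970 mg/L
LD = Vd × ΔC / F = 1090 × 1.970 / 0.4 = 5368 mg

5370 mg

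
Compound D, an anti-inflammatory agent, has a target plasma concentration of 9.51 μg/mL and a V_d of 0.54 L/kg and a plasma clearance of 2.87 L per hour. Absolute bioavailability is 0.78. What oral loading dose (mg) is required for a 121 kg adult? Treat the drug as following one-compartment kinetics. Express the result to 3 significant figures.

Vd(total) = 121 kg × 0.54 L/kg = 65.34 L
LD = Vd × C / F = 65.34 × 9.510 / 0.78 = 796.6 mg

797 mg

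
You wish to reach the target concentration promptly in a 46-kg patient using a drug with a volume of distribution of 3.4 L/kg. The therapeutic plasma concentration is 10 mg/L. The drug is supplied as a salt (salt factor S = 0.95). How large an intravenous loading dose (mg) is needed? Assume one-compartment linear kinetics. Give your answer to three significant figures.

Vd = 3.4 L/kg × 46 kg = 156.4 L
LD = Vd × C / S = 156.4 × 10.00 / 0.95 = 1646 mg

1650 mg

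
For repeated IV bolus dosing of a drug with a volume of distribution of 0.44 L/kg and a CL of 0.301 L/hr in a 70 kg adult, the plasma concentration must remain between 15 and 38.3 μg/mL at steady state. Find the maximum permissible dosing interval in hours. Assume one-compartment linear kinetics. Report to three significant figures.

Total Vd = 0.44 × 70 = 30.80 L
k = CL / Vd = 0.3010 / 30.80 = 0.009773 h⁻¹
Between IV bolus doses, concentration decays as C = C₀·e^(−kτ), so C_peak/C_trough = e^(kτ).
τ_max = ln(C_peak/C_trough) / k = ln(38.3/15) / 0.009773 = 0.9374 / 0.009773 = 95.92 h

95.9 h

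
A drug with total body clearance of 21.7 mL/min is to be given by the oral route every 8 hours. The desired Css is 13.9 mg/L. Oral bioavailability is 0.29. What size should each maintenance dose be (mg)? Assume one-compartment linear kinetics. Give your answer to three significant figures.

499 mg

CL = 21.7 mL/min × 60/1000 = 1.302 L/h
D = CL × Css × τ / F = 1.302 × 13.9 × 8 / 0.29 = 499.2 mg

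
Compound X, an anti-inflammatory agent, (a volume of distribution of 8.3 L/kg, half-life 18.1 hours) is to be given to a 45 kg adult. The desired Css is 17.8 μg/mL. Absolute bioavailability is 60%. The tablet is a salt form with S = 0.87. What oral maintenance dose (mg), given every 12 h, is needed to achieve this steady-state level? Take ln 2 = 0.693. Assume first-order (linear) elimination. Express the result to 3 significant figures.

Total Vd = 8.3 × 45 = 373.5 L
CL = 0.693 × Vd / t½ = 0.693 × 373.5 / 18.1 = 14.30 L/h
D = CL × Css × τ / F / S = 14.30 × 17.8 × 12 / 0.6 / 0.87 = 5851 mg

5850 mg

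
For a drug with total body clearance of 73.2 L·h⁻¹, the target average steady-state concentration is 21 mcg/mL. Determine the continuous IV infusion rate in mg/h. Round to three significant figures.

Infusion rate = CL · Css = 73.20 L/h × 21 mg/L = 1537 mg/h

1540 mg/h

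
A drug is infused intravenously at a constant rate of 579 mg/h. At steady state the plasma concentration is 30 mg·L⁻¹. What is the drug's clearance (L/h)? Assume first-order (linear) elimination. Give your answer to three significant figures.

19.3 L/h

At steady state, infusion rate = CL × Css, so CL = rate / Css.
CL = 579 / 30 = 19.30 L/h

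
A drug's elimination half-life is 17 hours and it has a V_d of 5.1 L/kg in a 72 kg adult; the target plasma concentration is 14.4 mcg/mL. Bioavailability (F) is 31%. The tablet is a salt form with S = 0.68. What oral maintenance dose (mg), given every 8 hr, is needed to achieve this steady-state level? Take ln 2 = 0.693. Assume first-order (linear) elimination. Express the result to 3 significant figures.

Vd = 5.1 L/kg × 72 kg = 367.2 L
k = 0.693/17 = 0.04076 h⁻¹, so CL = k·Vd = 0.04076 × 367.2 = 14.97 L/h
D = CL × Css × τ / F / S = 14.97 × 14.4 × 8 / 0.31 / 0.68 = 8181 mg

8180 mg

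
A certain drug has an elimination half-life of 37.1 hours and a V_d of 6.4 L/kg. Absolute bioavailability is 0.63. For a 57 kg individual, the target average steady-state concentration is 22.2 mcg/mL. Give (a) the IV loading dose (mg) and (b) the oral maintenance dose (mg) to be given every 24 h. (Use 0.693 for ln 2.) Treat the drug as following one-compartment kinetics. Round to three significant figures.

(a) 8100 mg; (b) 5760 mg

Vd(total) = 57 kg × 6.4 L/kg = 364.8 L
LD = Vd × C = 364.8 × 22.2 = 8099 mg
CL = 0.693 × Vd / t½ = 0.693 × 364.8 / 37.1 = 6.814 L/h
D = CL × Css × τ / F = 6.814 × 22.2 × 24 / 0.63 = 5763 mg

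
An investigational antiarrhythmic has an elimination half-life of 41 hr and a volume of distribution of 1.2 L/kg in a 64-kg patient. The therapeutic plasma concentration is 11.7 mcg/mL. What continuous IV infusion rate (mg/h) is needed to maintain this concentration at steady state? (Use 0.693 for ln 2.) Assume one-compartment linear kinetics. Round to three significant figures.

Vd(total) = 64 kg × 1.2 L/kg = 76.80 L
CL = ln 2 · Vd / t½ = 0.693 × 76.80 / 41 = 1.298 L/h
Infusion rate = CL × Css = 1.298 × 11.7 = 15.19 mg/h

15.2 mg/h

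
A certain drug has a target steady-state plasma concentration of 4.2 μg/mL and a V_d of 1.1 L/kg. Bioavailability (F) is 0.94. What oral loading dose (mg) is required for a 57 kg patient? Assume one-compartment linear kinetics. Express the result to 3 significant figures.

Vd(total) = 57 kg × 1.1 L/kg = 62.70 L
LD = Vd × C / F = 62.70 × 4.200 / 0.94 = 280.1 mg

280 mg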